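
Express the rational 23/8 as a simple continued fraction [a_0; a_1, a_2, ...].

Run the Euclidean algorithm on 23 and 8; the successive quotients are the partial quotients a_0, a_1, ... (each step inverts the fractional part left over by the previous one):
  23 = 2*8 + 7, so a_0 = 2.
  8 = 1*7 + 1, so a_1 = 1.
  7 = 7*1 + 0, so a_2 = 7.
The remainder reaches 0 after 3 divisions, so the expansion has 3 partial quotients, read off in order.

[2; 1, 7]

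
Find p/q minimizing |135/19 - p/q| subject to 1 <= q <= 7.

50/7

Expand x = 135/19 as a continued fraction with the Euclidean algorithm:
  135 = 7*19 + 2, so a_0 = 7.
  19 = 9*2 + 1, so a_1 = 9.
  2 = 2*1 + 0, so a_2 = 2.
so x = [7; 9, 2].
Convergents (p_i = a_i*p_{i-1} + p_{i-2}, q_i = a_i*q_{i-1} + q_{i-2} with p_{-2}=0, p_{-1}=1, q_{-2}=1, q_{-1}=0), until the denominator exceeds 7:
  i=0: a_0=7, p_0 = 7*1 + 0 = 7, q_0 = 7*0 + 1 = 1.
  i=1: a_1=9, p_1 = 9*7 + 1 = 64, q_1 = 9*1 + 0 = 9.
q_1 = 9 > 7, so the last convergent with denominator <= 7 is p_0/q_0 = 7/1.
The closest fraction with denominator <= 7 is either p_0/q_0 or the intermediate fraction (k*p_0 + p_{-1})/(k*q_0 + q_{-1}) with the largest k >= 1 whose denominator stays <= 7; these approach x as k grows, and every other convergent or intermediate fraction in range is farther away.
Largest k: floor((7 - q_{-1})/q_0) = floor((7 - 0)/1) = 7 (using the seeds p_{-1} = 1, q_{-1} = 0).
That gives (7*7 + 1)/(7*1 + 0) = 50/7.
Compare the errors: |x - 7/1| = |135*1 - 7*19|/(19*1) = 2/19, and |x - 50/7| = |135*7 - 50*19|/(19*7) = 5/133.
Cross-multiplying, 5*19 = 95 < 266 = 2*133, so 5/133 is smaller: the intermediate fraction 50/7 is closer to x than 7/1.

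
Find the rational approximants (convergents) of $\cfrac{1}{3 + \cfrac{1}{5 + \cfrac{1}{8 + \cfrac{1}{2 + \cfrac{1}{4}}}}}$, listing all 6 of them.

Using the convergent recurrence p_i = a_i*p_{i-1} + p_{i-2}, q_i = a_i*q_{i-1} + q_{i-2} with p_{-2}=0, p_{-1}=1, q_{-2}=1, q_{-1}=0:
  i=0: a_0=0, p_0 = 0*1 + 0 = 0, q_0 = 0*0 + 1 = 1.
  i=1: a_1=3, p_1 = 3*0 + 1 = 1, q_1 = 3*1 + 0 = 3.
  i=2: a_2=5, p_2 = 5*1 + 0 = 5, q_2 = 5*3 + 1 = 16.
  i=3: a_3=8, p_3 = 8*5 + 1 = 41, q_3 = 8*16 + 3 = 131.
  i=4: a_4=2, p_4 = 2*41 + 5 = 87, q_4 = 2*131 + 16 = 278.
  i=5: a_5=4, p_5 = 4*87 + 41 = 389, q_5 = 4*278 + 131 = 1243.

0/1, 1/3, 5/16, 41/131, 87/278, 389/1243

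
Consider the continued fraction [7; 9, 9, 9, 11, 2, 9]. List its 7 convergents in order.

Using the convergent recurrence p_i = a_i*p_{i-1} + p_{i-2}, q_i = a_i*q_{i-1} + q_{i-2} with p_{-2}=0, p_{-1}=1, q_{-2}=1, q_{-1}=0:
  i=0: a_0=7, p_0 = 7*1 + 0 = 7, q_0 = 7*0 + 1 = 1.
  i=1: a_1=9, p_1 = 9*7 + 1 = 64, q_1 = 9*1 + 0 = 9.
  i=2: a_2=9, p_2 = 9*64 + 7 = 583, q_2 = 9*9 + 1 = 82.
  i=3: a_3=9, p_3 = 9*583 + 64 = 5311, q_3 = 9*82 + 9 = 747.
  i=4: a_4=11, p_4 = 11*5311 + 583 = 59004, q_4 = 11*747 + 82 = 8299.
  i=5: a_5=2, p_5 = 2*59004 + 5311 = 123319, q_5 = 2*8299 + 747 = 17345.
  i=6: a_6=9, p_6 = 9*123319 + 59004 = 1168875, q_6 = 9*17345 + 8299 = 164404.

7/1, 64/9, 583/82, 5311/747, 59004/8299, 123319/17345, 1168875/164404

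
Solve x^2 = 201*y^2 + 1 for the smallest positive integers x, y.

(x, y) = (515095, 36332)

First expand sqrt(201) as a continued fraction. With x_i = (sqrt(201) + m_i)/d_i and (m_0, d_0) = (0, 1): a_0 = floor(sqrt(201)) = 14, since 14^2 = 196 <= 201 < 225 = 15^2.
Iterate m_{i+1} = d_i*a_i - m_i, d_{i+1} = (201 - m_{i+1}^2)/d_i, a_{i+1} = floor((a_0 + m_{i+1})/d_{i+1}):
  m_1 = 1*14 - 0 = 14, d_1 = (201 - 14^2)/1 = 5/1 = 5, a_1 = floor((14 + 14)/5) = 5.
  m_2 = 5*5 - 14 = 11, d_2 = (201 - 11^2)/5 = 80/5 = 16, a_2 = floor((14 + 11)/16) = 1.
  m_3 = 16*1 - 11 = 5, d_3 = (201 - 5^2)/16 = 176/16 = 11, a_3 = floor((14 + 5)/11) = 1.
  m_4 = 11*1 - 5 = 6, d_4 = (201 - 6^2)/11 = 165/11 = 15, a_4 = floor((14 + 6)/15) = 1.
  m_5 = 15*1 - 6 = 9, d_5 = (201 - 9^2)/15 = 120/15 = 8, a_5 = floor((14 + 9)/8) = 2.
  m_6 = 8*2 - 9 = 7, d_6 = (201 - 7^2)/8 = 152/8 = 19, a_6 = floor((14 + 7)/19) = 1.
  m_7 = 19*1 - 7 = 12, d_7 = (201 - 12^2)/19 = 57/19 = 3, a_7 = floor((14 + 12)/3) = 8.
  m_8 = 3*8 - 12 = 12, d_8 = (201 - 12^2)/3 = 57/3 = 19, a_8 = floor((14 + 12)/19) = 1.
  m_9 = 19*1 - 12 = 7, d_9 = (201 - 7^2)/19 = 152/19 = 8, a_9 = floor((14 + 7)/8) = 2.
  m_10 = 8*2 - 7 = 9, d_10 = (201 - 9^2)/8 = 120/8 = 15, a_10 = floor((14 + 9)/15) = 1.
  m_11 = 15*1 - 9 = 6, d_11 = (201 - 6^2)/15 = 165/15 = 11, a_11 = floor((14 + 6)/11) = 1.
  m_12 = 11*1 - 6 = 5, d_12 = (201 - 5^2)/11 = 176/11 = 16, a_12 = floor((14 + 5)/16) = 1.
  m_13 = 16*1 - 5 = 11, d_13 = (201 - 11^2)/16 = 80/16 = 5, a_13 = floor((14 + 11)/5) = 5.
  m_14 = 5*5 - 11 = 14, d_14 = (201 - 14^2)/5 = 5/5 = 1, a_14 = floor((14 + 14)/1) = 28.
  m_15 = 1*28 - 14 = 14, d_15 = (201 - 14^2)/1 = 5/1 = 5: (m_15, d_15) = (m_1, d_1) = (14, 5), so from here the quotients repeat a_1, ..., a_14; the period length is 14.
So sqrt(201) = [14; (5, 1, 1, 1, 2, 1, 8, 1, 2, 1, 1, 1, 5, 28)] with period length k = 14.
k is even, so the fundamental solution of x^2 - 201y^2 = 1 is (p_{k-1}, q_{k-1}) = (p_13, q_13); compute convergents through index 13.
Convergents (p_i = a_i*p_{i-1} + p_{i-2}, q_i = a_i*q_{i-1} + q_{i-2} with p_{-2}=0, p_{-1}=1, q_{-2}=1, q_{-1}=0):
  i=0: a_0=14, p_0 = 14*1 + 0 = 14, q_0 = 14*0 + 1 = 1.
  i=1: a_1=5, p_1 = 5*14 + 1 = 71, q_1 = 5*1 + 0 = 5.
  i=2: a_2=1, p_2 = 1*71 + 14 = 85, q_2 = 1*5 + 1 = 6.
  i=3: a_3=1, p_3 = 1*85 + 71 = 156, q_3 = 1*6 + 5 = 11.
  i=4: a_4=1, p_4 = 1*156 + 85 = 241, q_4 = 1*11 + 6 = 17.
  i=5: a_5=2, p_5 = 2*241 + 156 = 638, q_5 = 2*17 + 11 = 45.
  i=6: a_6=1, p_6 = 1*638 + 241 = 879, q_6 = 1*45 + 17 = 62.
  i=7: a_7=8, p_7 = 8*879 + 638 = 7670, q_7 = 8*62 + 45 = 541.
  i=8: a_8=1, p_8 = 1*7670 + 879 = 8549, q_8 = 1*541 + 62 = 603.
  i=9: a_9=2, p_9 = 2*8549 + 7670 = 24768, q_9 = 2*603 + 541 = 1747.
  i=10: a_10=1, p_10 = 1*24768 + 8549 = 33317, q_10 = 1*1747 + 603 = 2350.
  i=11: a_11=1, p_11 = 1*33317 + 24768 = 58085, q_11 = 1*2350 + 1747 = 4097.
  i=12: a_12=1, p_12 = 1*58085 + 33317 = 91402, q_12 = 1*4097 + 2350 = 6447.
  i=13: a_13=5, p_13 = 5*91402 + 58085 = 515095, q_13 = 5*6447 + 4097 = 36332.
Check: 515095^2 - 201*36332^2 = 265322859025 - 265322859024 = 1, so (x, y) = (515095, 36332) solves the equation, and by the theorem it is the least positive solution.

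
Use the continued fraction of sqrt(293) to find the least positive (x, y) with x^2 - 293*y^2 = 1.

First expand sqrt(293) as a continued fraction. With x_i = (sqrt(293) + m_i)/d_i and (m_0, d_0) = (0, 1): a_0 = floor(sqrt(293)) = 17, since 17^2 = 289 <= 293 < 324 = 18^2.
Iterate m_{i+1} = d_i*a_i - m_i, d_{i+1} = (293 - m_{i+1}^2)/d_i, a_{i+1} = floor((a_0 + m_{i+1})/d_{i+1}):
  m_1 = 1*17 - 0 = 17, d_1 = (293 - 17^2)/1 = 4/1 = 4, a_1 = floor((17 + 17)/4) = 8.
  m_2 = 4*8 - 17 = 15, d_2 = (293 - 15^2)/4 = 68/4 = 17, a_2 = floor((17 + 15)/17) = 1.
  m_3 = 17*1 - 15 = 2, d_3 = (293 - 2^2)/17 = 289/17 = 17, a_3 = floor((17 + 2)/17) = 1.
  m_4 = 17*1 - 2 = 15, d_4 = (293 - 15^2)/17 = 68/17 = 4, a_4 = floor((17 + 15)/4) = 8.
  m_5 = 4*8 - 15 = 17, d_5 = (293 - 17^2)/4 = 4/4 = 1, a_5 = floor((17 + 17)/1) = 34.
  m_6 = 1*34 - 17 = 17, d_6 = (293 - 17^2)/1 = 4/1 = 4: (m_6, d_6) = (m_1, d_1) = (17, 4), so from here the quotients repeat a_1, ..., a_5; the period length is 5.
So sqrt(293) = [17; (8, 1, 1, 8, 34)] with period length k = 5.
k is odd, so (p_{k-1}, q_{k-1}) only solves x^2 - 293y^2 = -1 and the fundamental solution of x^2 - 293y^2 = 1 is (p_{2k-1}, q_{2k-1}) = (p_9, q_9); compute convergents through index 9, running through the period twice.
Convergents (p_i = a_i*p_{i-1} + p_{i-2}, q_i = a_i*q_{i-1} + q_{i-2} with p_{-2}=0, p_{-1}=1, q_{-2}=1, q_{-1}=0):
  i=0: a_0=17, p_0 = 17*1 + 0 = 17, q_0 = 17*0 + 1 = 1.
  i=1: a_1=8, p_1 = 8*17 + 1 = 137, q_1 = 8*1 + 0 = 8.
  i=2: a_2=1, p_2 = 1*137 + 17 = 154, q_2 = 1*8 + 1 = 9.
  i=3: a_3=1, p_3 = 1*154 + 137 = 291, q_3 = 1*9 + 8 = 17.
  i=4: a_4=8, p_4 = 8*291 + 154 = 2482, q_4 = 8*17 + 9 = 145.
  i=5: a_5=34, p_5 = 34*2482 + 291 = 84679, q_5 = 34*145 + 17 = 4947.
  i=6: a_6=8, p_6 = 8*84679 + 2482 = 679914, q_6 = 8*4947 + 145 = 39721.
  i=7: a_7=1, p_7 = 1*679914 + 84679 = 764593, q_7 = 1*39721 + 4947 = 44668.
  i=8: a_8=1, p_8 = 1*764593 + 679914 = 1444507, q_8 = 1*44668 + 39721 = 84389.
  i=9: a_9=8, p_9 = 8*1444507 + 764593 = 12320649, q_9 = 8*84389 + 44668 = 719780.
Indeed p_4^2 - 293*q_4^2 = 6160324 - 6160325 = -1, not +1.
Check: 12320649^2 - 293*719780^2 = 151798391781201 - 151798391781200 = 1, so (x, y) = (12320649, 719780) solves the equation, and by the theorem it is the least positive solution.

(x, y) = (12320649, 719780)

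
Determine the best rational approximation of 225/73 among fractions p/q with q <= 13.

Expand x = 225/73 as a continued fraction with the Euclidean algorithm:
  225 = 3*73 + 6, so a_0 = 3.
  73 = 12*6 + 1, so a_1 = 12.
  6 = 6*1 + 0, so a_2 = 6.
so x = [3; 12, 6].
Convergents (p_i = a_i*p_{i-1} + p_{i-2}, q_i = a_i*q_{i-1} + q_{i-2} with p_{-2}=0, p_{-1}=1, q_{-2}=1, q_{-1}=0), until the denominator exceeds 13:
  i=0: a_0=3, p_0 = 3*1 + 0 = 3, q_0 = 3*0 + 1 = 1.
  i=1: a_1=12, p_1 = 12*3 + 1 = 37, q_1 = 12*1 + 0 = 12.
  i=2: a_2=6, p_2 = 6*37 + 3 = 225, q_2 = 6*12 + 1 = 73.
q_2 = 73 > 13, so the last convergent with denominator <= 13 is p_1/q_1 = 37/12.
The closest fraction with denominator <= 13 is either p_1/q_1 or the intermediate fraction (k*p_1 + p_0)/(k*q_1 + q_0) with the largest k >= 1 whose denominator stays <= 13; these approach x as k grows, and every other convergent or intermediate fraction in range is farther away.
Largest k: floor((13 - q_0)/q_1) = floor((13 - 1)/12) = 1.
That gives (1*37 + 3)/(1*12 + 1) = 40/13.
Compare the errors: |x - 37/12| = |225*12 - 37*73|/(73*12) = 1/876, and |x - 40/13| = |225*13 - 40*73|/(73*13) = 5/949.
Cross-multiplying, 1*949 = 949 < 4380 = 5*876, so 1/876 is smaller: the convergent 37/12 is closer to x than 40/13.

37/12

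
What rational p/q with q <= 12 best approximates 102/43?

19/8

Expand x = 102/43 as a continued fraction with the Euclidean algorithm:
  102 = 2*43 + 16, so a_0 = 2.
  43 = 2*16 + 11, so a_1 = 2.
  16 = 1*11 + 5, so a_2 = 1.
  11 = 2*5 + 1, so a_3 = 2.
  5 = 5*1 + 0, so a_4 = 5.
so x = [2; 2, 1, 2, 5].
Convergents (p_i = a_i*p_{i-1} + p_{i-2}, q_i = a_i*q_{i-1} + q_{i-2} with p_{-2}=0, p_{-1}=1, q_{-2}=1, q_{-1}=0), until the denominator exceeds 12:
  i=0: a_0=2, p_0 = 2*1 + 0 = 2, q_0 = 2*0 + 1 = 1.
  i=1: a_1=2, p_1 = 2*2 + 1 = 5, q_1 = 2*1 + 0 = 2.
  i=2: a_2=1, p_2 = 1*5 + 2 = 7, q_2 = 1*2 + 1 = 3.
  i=3: a_3=2, p_3 = 2*7 + 5 = 19, q_3 = 2*3 + 2 = 8.
  i=4: a_4=5, p_4 = 5*19 + 7 = 102, q_4 = 5*8 + 3 = 43.
q_4 = 43 > 12, so the last convergent with denominator <= 12 is p_3/q_3 = 19/8.
The closest fraction with denominator <= 12 is either p_3/q_3 or the intermediate fraction (k*p_3 + p_2)/(k*q_3 + q_2) with the largest k >= 1 whose denominator stays <= 12; these approach x as k grows, and every other convergent or intermediate fraction in range is farther away.
Largest k: floor((12 - q_2)/q_3) = floor((12 - 3)/8) = 1.
That gives (1*19 + 7)/(1*8 + 3) = 26/11.
Compare the errors: |x - 19/8| = |102*8 - 19*43|/(43*8) = 1/344, and |x - 26/11| = |102*11 - 26*43|/(43*11) = 4/473.
Cross-multiplying, 1*473 = 473 < 1376 = 4*344, so 1/344 is smaller: the convergent 19/8 is closer to x than 26/11.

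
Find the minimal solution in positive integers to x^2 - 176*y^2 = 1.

(x, y) = (199, 15)

First expand sqrt(176) as a continued fraction. With x_i = (sqrt(176) + m_i)/d_i and (m_0, d_0) = (0, 1): a_0 = floor(sqrt(176)) = 13, since 13^2 = 169 <= 176 < 196 = 14^2.
Iterate m_{i+1} = d_i*a_i - m_i, d_{i+1} = (176 - m_{i+1}^2)/d_i, a_{i+1} = floor((a_0 + m_{i+1})/d_{i+1}):
  m_1 = 1*13 - 0 = 13, d_1 = (176 - 13^2)/1 = 7/1 = 7, a_1 = floor((13 + 13)/7) = 3.
  m_2 = 7*3 - 13 = 8, d_2 = (176 - 8^2)/7 = 112/7 = 16, a_2 = floor((13 + 8)/16) = 1.
  m_3 = 16*1 - 8 = 8, d_3 = (176 - 8^2)/16 = 112/16 = 7, a_3 = floor((13 + 8)/7) = 3.
  m_4 = 7*3 - 8 = 13, d_4 = (176 - 13^2)/7 = 7/7 = 1, a_4 = floor((13 + 13)/1) = 26.
  m_5 = 1*26 - 13 = 13, d_5 = (176 - 13^2)/1 = 7/1 = 7: (m_5, d_5) = (m_1, d_1) = (13, 7), so from here the quotients repeat a_1, ..., a_4; the period length is 4.
So sqrt(176) = [13; (3, 1, 3, 26)] with period length k = 4.
k is even, so the fundamental solution of x^2 - 176y^2 = 1 is (p_{k-1}, q_{k-1}) = (p_3, q_3); compute convergents through index 3.
Convergents (p_i = a_i*p_{i-1} + p_{i-2}, q_i = a_i*q_{i-1} + q_{i-2} with p_{-2}=0, p_{-1}=1, q_{-2}=1, q_{-1}=0):
  i=0: a_0=13, p_0 = 13*1 + 0 = 13, q_0 = 13*0 + 1 = 1.
  i=1: a_1=3, p_1 = 3*13 + 1 = 40, q_1 = 3*1 + 0 = 3.
  i=2: a_2=1, p_2 = 1*40 + 13 = 53, q_2 = 1*3 + 1 = 4.
  i=3: a_3=3, p_3 = 3*53 + 40 = 199, q_3 = 3*4 + 3 = 15.
Check: 199^2 - 176*15^2 = 39601 - 39600 = 1, so (x, y) = (199, 15) solves the equation, and by the theorem it is the least positive solution.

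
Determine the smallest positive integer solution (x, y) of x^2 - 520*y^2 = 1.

(x, y) = (6499, 285)

First expand sqrt(520) as a continued fraction. With x_i = (sqrt(520) + m_i)/d_i and (m_0, d_0) = (0, 1): a_0 = floor(sqrt(520)) = 22, since 22^2 = 484 <= 520 < 529 = 23^2.
Iterate m_{i+1} = d_i*a_i - m_i, d_{i+1} = (520 - m_{i+1}^2)/d_i, a_{i+1} = floor((a_0 + m_{i+1})/d_{i+1}):
  m_1 = 1*22 - 0 = 22, d_1 = (520 - 22^2)/1 = 36/1 = 36, a_1 = floor((22 + 22)/36) = 1.
  m_2 = 36*1 - 22 = 14, d_2 = (520 - 14^2)/36 = 324/36 = 9, a_2 = floor((22 + 14)/9) = 4.
  m_3 = 9*4 - 14 = 22, d_3 = (520 - 22^2)/9 = 36/9 = 4, a_3 = floor((22 + 22)/4) = 11.
  m_4 = 4*11 - 22 = 22, d_4 = (520 - 22^2)/4 = 36/4 = 9, a_4 = floor((22 + 22)/9) = 4.
  m_5 = 9*4 - 22 = 14, d_5 = (520 - 14^2)/9 = 324/9 = 36, a_5 = floor((22 + 14)/36) = 1.
  m_6 = 36*1 - 14 = 22, d_6 = (520 - 22^2)/36 = 36/36 = 1, a_6 = floor((22 + 22)/1) = 44.
  m_7 = 1*44 - 22 = 22, d_7 = (520 - 22^2)/1 = 36/1 = 36: (m_7, d_7) = (m_1, d_1) = (22, 36), so from here the quotients repeat a_1, ..., a_6; the period length is 6.
So sqrt(520) = [22; (1, 4, 11, 4, 1, 44)] with period length k = 6.
k is even, so the fundamental solution of x^2 - 520y^2 = 1 is (p_{k-1}, q_{k-1}) = (p_5, q_5); compute convergents through index 5.
Convergents (p_i = a_i*p_{i-1} + p_{i-2}, q_i = a_i*q_{i-1} + q_{i-2} with p_{-2}=0, p_{-1}=1, q_{-2}=1, q_{-1}=0):
  i=0: a_0=22, p_0 = 22*1 + 0 = 22, q_0 = 22*0 + 1 = 1.
  i=1: a_1=1, p_1 = 1*22 + 1 = 23, q_1 = 1*1 + 0 = 1.
  i=2: a_2=4, p_2 = 4*23 + 22 = 114, q_2 = 4*1 + 1 = 5.
  i=3: a_3=11, p_3 = 11*114 + 23 = 1277, q_3 = 11*5 + 1 = 56.
  i=4: a_4=4, p_4 = 4*1277 + 114 = 5222, q_4 = 4*56 + 5 = 229.
  i=5: a_5=1, p_5 = 1*5222 + 1277 = 6499, q_5 = 1*229 + 56 = 285.
Check: 6499^2 - 520*285^2 = 42237001 - 42237000 = 1, so (x, y) = (6499, 285) solves the equation, and by the theorem it is the least positive solution.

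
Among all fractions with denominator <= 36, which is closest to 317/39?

252/31

Expand x = 317/39 as a continued fraction with the Euclidean algorithm:
  317 = 8*39 + 5, so a_0 = 8.
  39 = 7*5 + 4, so a_1 = 7.
  5 = 1*4 + 1, so a_2 = 1.
  4 = 4*1 + 0, so a_3 = 4.
so x = [8; 7, 1, 4].
Convergents (p_i = a_i*p_{i-1} + p_{i-2}, q_i = a_i*q_{i-1} + q_{i-2} with p_{-2}=0, p_{-1}=1, q_{-2}=1, q_{-1}=0), until the denominator exceeds 36:
  i=0: a_0=8, p_0 = 8*1 + 0 = 8, q_0 = 8*0 + 1 = 1.
  i=1: a_1=7, p_1 = 7*8 + 1 = 57, q_1 = 7*1 + 0 = 7.
  i=2: a_2=1, p_2 = 1*57 + 8 = 65, q_2 = 1*7 + 1 = 8.
  i=3: a_3=4, p_3 = 4*65 + 57 = 317, q_3 = 4*8 + 7 = 39.
q_3 = 39 > 36, so the last convergent with denominator <= 36 is p_2/q_2 = 65/8.
The closest fraction with denominator <= 36 is either p_2/q_2 or the intermediate fraction (k*p_2 + p_1)/(k*q_2 + q_1) with the largest k >= 1 whose denominator stays <= 36; these approach x as k grows, and every other convergent or intermediate fraction in range is farther away.
Largest k: floor((36 - q_1)/q_2) = floor((36 - 7)/8) = 3.
That gives (3*65 + 57)/(3*8 + 7) = 252/31.
Compare the errors: |x - 65/8| = |317*8 - 65*39|/(39*8) = 1/312, and |x - 252/31| = |317*31 - 252*39|/(39*31) = 1/1209.
Cross-multiplying, 1*312 = 312 < 1209 = 1*1209, so 1/1209 is smaller: the intermediate fraction 252/31 is closer to x than 65/8.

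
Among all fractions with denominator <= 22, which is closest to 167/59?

Expand x = 167/59 as a continued fraction with the Euclidean algorithm:
  167 = 2*59 + 49, so a_0 = 2.
  59 = 1*49 + 10, so a_1 = 1.
  49 = 4*10 + 9, so a_2 = 4.
  10 = 1*9 + 1, so a_3 = 1.
  9 = 9*1 + 0, so a_4 = 9.
so x = [2; 1, 4, 1, 9].
Convergents (p_i = a_i*p_{i-1} + p_{i-2}, q_i = a_i*q_{i-1} + q_{i-2} with p_{-2}=0, p_{-1}=1, q_{-2}=1, q_{-1}=0), until the denominator exceeds 22:
  i=0: a_0=2, p_0 = 2*1 + 0 = 2, q_0 = 2*0 + 1 = 1.
  i=1: a_1=1, p_1 = 1*2 + 1 = 3, q_1 = 1*1 + 0 = 1.
  i=2: a_2=4, p_2 = 4*3 + 2 = 14, q_2 = 4*1 + 1 = 5.
  i=3: a_3=1, p_3 = 1*14 + 3 = 17, q_3 = 1*5 + 1 = 6.
  i=4: a_4=9, p_4 = 9*17 + 14 = 167, q_4 = 9*6 + 5 = 59.
q_4 = 59 > 22, so the last convergent with denominator <= 22 is p_3/q_3 = 17/6.
The closest fraction with denominator <= 22 is either p_3/q_3 or the intermediate fraction (k*p_3 + p_2)/(k*q_3 + q_2) with the largest k >= 1 whose denominator stays <= 22; these approach x as k grows, and every other convergent or intermediate fraction in range is farther away.
Largest k: floor((22 - q_2)/q_3) = floor((22 - 5)/6) = 2.
That gives (2*17 + 14)/(2*6 + 5) = 48/17.
Compare the errors: |x - 17/6| = |167*6 - 17*59|/(59*6) = 1/354, and |x - 48/17| = |167*17 - 48*59|/(59*17) = 7/1003.
Cross-multiplying, 1*1003 = 1003 < 2478 = 7*354, so 1/354 is smaller: the convergent 17/6 is closer to x than 48/17.

17/6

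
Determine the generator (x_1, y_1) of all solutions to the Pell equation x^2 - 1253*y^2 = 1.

(x, y) = (2772351, 78320)

First expand sqrt(1253) as a continued fraction. With x_i = (sqrt(1253) + m_i)/d_i and (m_0, d_0) = (0, 1): a_0 = floor(sqrt(1253)) = 35, since 35^2 = 1225 <= 1253 < 1296 = 36^2.
Iterate m_{i+1} = d_i*a_i - m_i, d_{i+1} = (1253 - m_{i+1}^2)/d_i, a_{i+1} = floor((a_0 + m_{i+1})/d_{i+1}):
  m_1 = 1*35 - 0 = 35, d_1 = (1253 - 35^2)/1 = 28/1 = 28, a_1 = floor((35 + 35)/28) = 2.
  m_2 = 28*2 - 35 = 21, d_2 = (1253 - 21^2)/28 = 812/28 = 29, a_2 = floor((35 + 21)/29) = 1.
  m_3 = 29*1 - 21 = 8, d_3 = (1253 - 8^2)/29 = 1189/29 = 41, a_3 = floor((35 + 8)/41) = 1.
  m_4 = 41*1 - 8 = 33, d_4 = (1253 - 33^2)/41 = 164/41 = 4, a_4 = floor((35 + 33)/4) = 17.
  m_5 = 4*17 - 33 = 35, d_5 = (1253 - 35^2)/4 = 28/4 = 7, a_5 = floor((35 + 35)/7) = 10.
  m_6 = 7*10 - 35 = 35, d_6 = (1253 - 35^2)/7 = 28/7 = 4, a_6 = floor((35 + 35)/4) = 17.
  m_7 = 4*17 - 35 = 33, d_7 = (1253 - 33^2)/4 = 164/4 = 41, a_7 = floor((35 + 33)/41) = 1.
  m_8 = 41*1 - 33 = 8, d_8 = (1253 - 8^2)/41 = 1189/41 = 29, a_8 = floor((35 + 8)/29) = 1.
  m_9 = 29*1 - 8 = 21, d_9 = (1253 - 21^2)/29 = 812/29 = 28, a_9 = floor((35 + 21)/28) = 2.
  m_10 = 28*2 - 21 = 35, d_10 = (1253 - 35^2)/28 = 28/28 = 1, a_10 = floor((35 + 35)/1) = 70.
  m_11 = 1*70 - 35 = 35, d_11 = (1253 - 35^2)/1 = 28/1 = 28: (m_11, d_11) = (m_1, d_1) = (35, 28), so from here the quotients repeat a_1, ..., a_10; the period length is 10.
So sqrt(1253) = [35; (2, 1, 1, 17, 10, 17, 1, 1, 2, 70)] with period length k = 10.
k is even, so the fundamental solution of x^2 - 1253y^2 = 1 is (p_{k-1}, q_{k-1}) = (p_9, q_9); compute convergents through index 9.
Convergents (p_i = a_i*p_{i-1} + p_{i-2}, q_i = a_i*q_{i-1} + q_{i-2} with p_{-2}=0, p_{-1}=1, q_{-2}=1, q_{-1}=0):
  i=0: a_0=35, p_0 = 35*1 + 0 = 35, q_0 = 35*0 + 1 = 1.
  i=1: a_1=2, p_1 = 2*35 + 1 = 71, q_1 = 2*1 + 0 = 2.
  i=2: a_2=1, p_2 = 1*71 + 35 = 106, q_2 = 1*2 + 1 = 3.
  i=3: a_3=1, p_3 = 1*106 + 71 = 177, q_3 = 1*3 + 2 = 5.
  i=4: a_4=17, p_4 = 17*177 + 106 = 3115, q_4 = 17*5 + 3 = 88.
  i=5: a_5=10, p_5 = 10*3115 + 177 = 31327, q_5 = 10*88 + 5 = 885.
  i=6: a_6=17, p_6 = 17*31327 + 3115 = 535674, q_6 = 17*885 + 88 = 15133.
  i=7: a_7=1, p_7 = 1*535674 + 31327 = 567001, q_7 = 1*15133 + 885 = 16018.
  i=8: a_8=1, p_8 = 1*567001 + 535674 = 1102675, q_8 = 1*16018 + 15133 = 31151.
  i=9: a_9=2, p_9 = 2*1102675 + 567001 = 2772351, q_9 = 2*31151 + 16018 = 78320.
Check: 2772351^2 - 1253*78320^2 = 7685930067201 - 7685930067200 = 1, so (x, y) = (2772351, 78320) solves the equation, and by the theorem it is the least positive solution.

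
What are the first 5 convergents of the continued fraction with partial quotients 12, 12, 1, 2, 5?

Using the convergent recurrence p_i = a_i*p_{i-1} + p_{i-2}, q_i = a_i*q_{i-1} + q_{i-2} with p_{-2}=0, p_{-1}=1, q_{-2}=1, q_{-1}=0:
  i=0: a_0=12, p_0 = 12*1 + 0 = 12, q_0 = 12*0 + 1 = 1.
  i=1: a_1=12, p_1 = 12*12 + 1 = 145, q_1 = 12*1 + 0 = 12.
  i=2: a_2=1, p_2 = 1*145 + 12 = 157, q_2 = 1*12 + 1 = 13.
  i=3: a_3=2, p_3 = 2*157 + 145 = 459, q_3 = 2*13 + 12 = 38.
  i=4: a_4=5, p_4 = 5*459 + 157 = 2452, q_4 = 5*38 + 13 = 203.

12/1, 145/12, 157/13, 459/38, 2452/203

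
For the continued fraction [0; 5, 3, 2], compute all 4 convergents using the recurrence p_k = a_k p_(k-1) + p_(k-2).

0/1, 1/5, 3/16, 7/37

Using the convergent recurrence p_i = a_i*p_{i-1} + p_{i-2}, q_i = a_i*q_{i-1} + q_{i-2} with p_{-2}=0, p_{-1}=1, q_{-2}=1, q_{-1}=0:
  i=0: a_0=0, p_0 = 0*1 + 0 = 0, q_0 = 0*0 + 1 = 1.
  i=1: a_1=5, p_1 = 5*0 + 1 = 1, q_1 = 5*1 + 0 = 5.
  i=2: a_2=3, p_2 = 3*1 + 0 = 3, q_2 = 3*5 + 1 = 16.
  i=3: a_3=2, p_3 = 2*3 + 1 = 7, q_3 = 2*16 + 5 = 37.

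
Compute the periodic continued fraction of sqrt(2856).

Write x_i = (sqrt(2856) + m_i)/d_i with (m_0, d_0) = (0, 1). a_0 = floor(sqrt(2856)) = 53, since 53^2 = 2809 <= 2856 < 2916 = 54^2.
Iterate m_{i+1} = d_i*a_i - m_i, d_{i+1} = (2856 - m_{i+1}^2)/d_i, a_{i+1} = floor((a_0 + m_{i+1})/d_{i+1}):
  m_1 = 1*53 - 0 = 53, d_1 = (2856 - 53^2)/1 = 47/1 = 47, a_1 = floor((53 + 53)/47) = 2.
  m_2 = 47*2 - 53 = 41, d_2 = (2856 - 41^2)/47 = 1175/47 = 25, a_2 = floor((53 + 41)/25) = 3.
  m_3 = 25*3 - 41 = 34, d_3 = (2856 - 34^2)/25 = 1700/25 = 68, a_3 = floor((53 + 34)/68) = 1.
  m_4 = 68*1 - 34 = 34, d_4 = (2856 - 34^2)/68 = 1700/68 = 25, a_4 = floor((53 + 34)/25) = 3.
  m_5 = 25*3 - 34 = 41, d_5 = (2856 - 41^2)/25 = 1175/25 = 47, a_5 = floor((53 + 41)/47) = 2.
  m_6 = 47*2 - 41 = 53, d_6 = (2856 - 53^2)/47 = 47/47 = 1, a_6 = floor((53 + 53)/1) = 106.
  m_7 = 1*106 - 53 = 53, d_7 = (2856 - 53^2)/1 = 47/1 = 47: (m_7, d_7) = (m_1, d_1) = (53, 47), so from here the quotients repeat a_1, ..., a_6; the period length is 6.
Hence the expansion of sqrt(2856) is a_0 = 53 followed by the repeating block 2, 3, 1, 3, 2, 106 (period 6).

[53; (2, 3, 1, 3, 2, 106)]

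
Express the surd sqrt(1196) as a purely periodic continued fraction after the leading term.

Write x_i = (sqrt(1196) + m_i)/d_i with (m_0, d_0) = (0, 1). a_0 = floor(sqrt(1196)) = 34, since 34^2 = 1156 <= 1196 < 1225 = 35^2.
Iterate m_{i+1} = d_i*a_i - m_i, d_{i+1} = (1196 - m_{i+1}^2)/d_i, a_{i+1} = floor((a_0 + m_{i+1})/d_{i+1}):
  m_1 = 1*34 - 0 = 34, d_1 = (1196 - 34^2)/1 = 40/1 = 40, a_1 = floor((34 + 34)/40) = 1.
  m_2 = 40*1 - 34 = 6, d_2 = (1196 - 6^2)/40 = 1160/40 = 29, a_2 = floor((34 + 6)/29) = 1.
  m_3 = 29*1 - 6 = 23, d_3 = (1196 - 23^2)/29 = 667/29 = 23, a_3 = floor((34 + 23)/23) = 2.
  m_4 = 23*2 - 23 = 23, d_4 = (1196 - 23^2)/23 = 667/23 = 29, a_4 = floor((34 + 23)/29) = 1.
  m_5 = 29*1 - 23 = 6, d_5 = (1196 - 6^2)/29 = 1160/29 = 40, a_5 = floor((34 + 6)/40) = 1.
  m_6 = 40*1 - 6 = 34, d_6 = (1196 - 34^2)/40 = 40/40 = 1, a_6 = floor((34 + 34)/1) = 68.
  m_7 = 1*68 - 34 = 34, d_7 = (1196 - 34^2)/1 = 40/1 = 40: (m_7, d_7) = (m_1, d_1) = (34, 40), so from here the quotients repeat a_1, ..., a_6; the period length is 6.
Hence the expansion of sqrt(1196) is a_0 = 34 followed by the repeating block 1, 1, 2, 1, 1, 68 (period 6).

[34; (1, 1, 2, 1, 1, 68)]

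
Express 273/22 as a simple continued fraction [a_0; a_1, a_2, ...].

[12; 2, 2, 4]

Run the Euclidean algorithm on 273 and 22; the successive quotients are the partial quotients a_0, a_1, ... (each step inverts the fractional part left over by the previous one):
  273 = 12*22 + 9, so a_0 = 12.
  22 = 2*9 + 4, so a_1 = 2.
  9 = 2*4 + 1, so a_2 = 2.
  4 = 4*1 + 0, so a_3 = 4.
The remainder reaches 0 after 4 divisions, so the expansion has 4 partial quotients, read off in order.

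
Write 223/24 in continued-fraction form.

Run the Euclidean algorithm on 223 and 24; the successive quotients are the partial quotients a_0, a_1, ... (each step inverts the fractional part left over by the previous one):
  223 = 9*24 + 7, so a_0 = 9.
  24 = 3*7 + 3, so a_1 = 3.
  7 = 2*3 + 1, so a_2 = 2.
  3 = 3*1 + 0, so a_3 = 3.
The remainder reaches 0 after 4 divisions, so the expansion has 4 partial quotients, read off in order.

[9; 3, 2, 3]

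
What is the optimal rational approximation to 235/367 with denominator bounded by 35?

Expand x = 235/367 as a continued fraction with the Euclidean algorithm:
  235 = 0*367 + 235, so a_0 = 0.
  367 = 1*235 + 132, so a_1 = 1.
  235 = 1*132 + 103, so a_2 = 1.
  132 = 1*103 + 29, so a_3 = 1.
  103 = 3*29 + 16, so a_4 = 3.
  29 = 1*16 + 13, so a_5 = 1.
  16 = 1*13 + 3, so a_6 = 1.
  13 = 4*3 + 1, so a_7 = 4.
  3 = 3*1 + 0, so a_8 = 3.
so x = [0; 1, 1, 1, 3, 1, 1, 4, 3].
Convergents (p_i = a_i*p_{i-1} + p_{i-2}, q_i = a_i*q_{i-1} + q_{i-2} with p_{-2}=0, p_{-1}=1, q_{-2}=1, q_{-1}=0), until the denominator exceeds 35:
  i=0: a_0=0, p_0 = 0*1 + 0 = 0, q_0 = 0*0 + 1 = 1.
  i=1: a_1=1, p_1 = 1*0 + 1 = 1, q_1 = 1*1 + 0 = 1.
  i=2: a_2=1, p_2 = 1*1 + 0 = 1, q_2 = 1*1 + 1 = 2.
  i=3: a_3=1, p_3 = 1*1 + 1 = 2, q_3 = 1*2 + 1 = 3.
  i=4: a_4=3, p_4 = 3*2 + 1 = 7, q_4 = 3*3 + 2 = 11.
  i=5: a_5=1, p_5 = 1*7 + 2 = 9, q_5 = 1*11 + 3 = 14.
  i=6: a_6=1, p_6 = 1*9 + 7 = 16, q_6 = 1*14 + 11 = 25.
  i=7: a_7=4, p_7 = 4*16 + 9 = 73, q_7 = 4*25 + 14 = 114.
q_7 = 114 > 35, so the last convergent with denominator <= 35 is p_6/q_6 = 16/25.
The closest fraction with denominator <= 35 is either p_6/q_6 or the intermediate fraction (k*p_6 + p_5)/(k*q_6 + q_5) with the largest k >= 1 whose denominator stays <= 35; these approach x as k grows, and every other convergent or intermediate fraction in range is farther away.
Largest k: floor((35 - q_5)/q_6) = floor((35 - 14)/25) = 0.
Since k = 0, no intermediate fraction beyond p_6/q_6 has denominator <= 35, so the convergent 16/25 is the closest (its error is |235*25 - 16*367|/(367*25) = 3/9175).

16/25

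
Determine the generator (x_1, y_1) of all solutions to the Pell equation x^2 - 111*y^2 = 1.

(x, y) = (295, 28)

First expand sqrt(111) as a continued fraction. With x_i = (sqrt(111) + m_i)/d_i and (m_0, d_0) = (0, 1): a_0 = floor(sqrt(111)) = 10, since 10^2 = 100 <= 111 < 121 = 11^2.
Iterate m_{i+1} = d_i*a_i - m_i, d_{i+1} = (111 - m_{i+1}^2)/d_i, a_{i+1} = floor((a_0 + m_{i+1})/d_{i+1}):
  m_1 = 1*10 - 0 = 10, d_1 = (111 - 10^2)/1 = 11/1 = 11, a_1 = floor((10 + 10)/11) = 1.
  m_2 = 11*1 - 10 = 1, d_2 = (111 - 1^2)/11 = 110/11 = 10, a_2 = floor((10 + 1)/10) = 1.
  m_3 = 10*1 - 1 = 9, d_3 = (111 - 9^2)/10 = 30/10 = 3, a_3 = floor((10 + 9)/3) = 6.
  m_4 = 3*6 - 9 = 9, d_4 = (111 - 9^2)/3 = 30/3 = 10, a_4 = floor((10 + 9)/10) = 1.
  m_5 = 10*1 - 9 = 1, d_5 = (111 - 1^2)/10 = 110/10 = 11, a_5 = floor((10 + 1)/11) = 1.
  m_6 = 11*1 - 1 = 10, d_6 = (111 - 10^2)/11 = 11/11 = 1, a_6 = floor((10 + 10)/1) = 20.
  m_7 = 1*20 - 10 = 10, d_7 = (111 - 10^2)/1 = 11/1 = 11: (m_7, d_7) = (m_1, d_1) = (10, 11), so from here the quotients repeat a_1, ..., a_6; the period length is 6.
So sqrt(111) = [10; (1, 1, 6, 1, 1, 20)] with period length k = 6.
k is even, so the fundamental solution of x^2 - 111y^2 = 1 is (p_{k-1}, q_{k-1}) = (p_5, q_5); compute convergents through index 5.
Convergents (p_i = a_i*p_{i-1} + p_{i-2}, q_i = a_i*q_{i-1} + q_{i-2} with p_{-2}=0, p_{-1}=1, q_{-2}=1, q_{-1}=0):
  i=0: a_0=10, p_0 = 10*1 + 0 = 10, q_0 = 10*0 + 1 = 1.
  i=1: a_1=1, p_1 = 1*10 + 1 = 11, q_1 = 1*1 + 0 = 1.
  i=2: a_2=1, p_2 = 1*11 + 10 = 21, q_2 = 1*1 + 1 = 2.
  i=3: a_3=6, p_3 = 6*21 + 11 = 137, q_3 = 6*2 + 1 = 13.
  i=4: a_4=1, p_4 = 1*137 + 21 = 158, q_4 = 1*13 + 2 = 15.
  i=5: a_5=1, p_5 = 1*158 + 137 = 295, q_5 = 1*15 + 13 = 28.
Check: 295^2 - 111*28^2 = 87025 - 87024 = 1, so (x, y) = (295, 28) solves the equation, and by the theorem it is the least positive solution.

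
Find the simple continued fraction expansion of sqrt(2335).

[48; (3, 9, 3, 96)]

Write x_i = (sqrt(2335) + m_i)/d_i with (m_0, d_0) = (0, 1). a_0 = floor(sqrt(2335)) = 48, since 48^2 = 2304 <= 2335 < 2401 = 49^2.
Iterate m_{i+1} = d_i*a_i - m_i, d_{i+1} = (2335 - m_{i+1}^2)/d_i, a_{i+1} = floor((a_0 + m_{i+1})/d_{i+1}):
  m_1 = 1*48 - 0 = 48, d_1 = (2335 - 48^2)/1 = 31/1 = 31, a_1 = floor((48 + 48)/31) = 3.
  m_2 = 31*3 - 48 = 45, d_2 = (2335 - 45^2)/31 = 310/31 = 10, a_2 = floor((48 + 45)/10) = 9.
  m_3 = 10*9 - 45 = 45, d_3 = (2335 - 45^2)/10 = 310/10 = 31, a_3 = floor((48 + 45)/31) = 3.
  m_4 = 31*3 - 45 = 48, d_4 = (2335 - 48^2)/31 = 31/31 = 1, a_4 = floor((48 + 48)/1) = 96.
  m_5 = 1*96 - 48 = 48, d_5 = (2335 - 48^2)/1 = 31/1 = 31: (m_5, d_5) = (m_1, d_1) = (48, 31), so from here the quotients repeat a_1, ..., a_4; the period length is 4.
Hence the expansion of sqrt(2335) is a_0 = 48 followed by the repeating block 3, 9, 3, 96 (period 4).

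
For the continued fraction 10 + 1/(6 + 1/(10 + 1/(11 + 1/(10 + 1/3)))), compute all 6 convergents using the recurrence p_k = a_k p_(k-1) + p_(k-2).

10/1, 61/6, 620/61, 6881/677, 69430/6831, 215171/21170

Using the convergent recurrence p_i = a_i*p_{i-1} + p_{i-2}, q_i = a_i*q_{i-1} + q_{i-2} with p_{-2}=0, p_{-1}=1, q_{-2}=1, q_{-1}=0:
  i=0: a_0=10, p_0 = 10*1 + 0 = 10, q_0 = 10*0 + 1 = 1.
  i=1: a_1=6, p_1 = 6*10 + 1 = 61, q_1 = 6*1 + 0 = 6.
  i=2: a_2=10, p_2 = 10*61 + 10 = 620, q_2 = 10*6 + 1 = 61.
  i=3: a_3=11, p_3 = 11*620 + 61 = 6881, q_3 = 11*61 + 6 = 677.
  i=4: a_4=10, p_4 = 10*6881 + 620 = 69430, q_4 = 10*677 + 61 = 6831.
  i=5: a_5=3, p_5 = 3*69430 + 6881 = 215171, q_5 = 3*6831 + 677 = 21170.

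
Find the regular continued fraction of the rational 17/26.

[0; 1, 1, 1, 8]

Run the Euclidean algorithm on 17 and 26; the successive quotients are the partial quotients a_0, a_1, ... (each step inverts the fractional part left over by the previous one):
  17 = 0*26 + 17, so a_0 = 0.
  26 = 1*17 + 9, so a_1 = 1.
  17 = 1*9 + 8, so a_2 = 1.
  9 = 1*8 + 1, so a_3 = 1.
  8 = 8*1 + 0, so a_4 = 8.
The remainder reaches 0 after 5 divisions, so the expansion has 5 partial quotients, read off in order.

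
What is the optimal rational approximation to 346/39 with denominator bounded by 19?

71/8

Expand x = 346/39 as a continued fraction with the Euclidean algorithm:
  346 = 8*39 + 34, so a_0 = 8.
  39 = 1*34 + 5, so a_1 = 1.
  34 = 6*5 + 4, so a_2 = 6.
  5 = 1*4 + 1, so a_3 = 1.
  4 = 4*1 + 0, so a_4 = 4.
so x = [8; 1, 6, 1, 4].
Convergents (p_i = a_i*p_{i-1} + p_{i-2}, q_i = a_i*q_{i-1} + q_{i-2} with p_{-2}=0, p_{-1}=1, q_{-2}=1, q_{-1}=0), until the denominator exceeds 19:
  i=0: a_0=8, p_0 = 8*1 + 0 = 8, q_0 = 8*0 + 1 = 1.
  i=1: a_1=1, p_1 = 1*8 + 1 = 9, q_1 = 1*1 + 0 = 1.
  i=2: a_2=6, p_2 = 6*9 + 8 = 62, q_2 = 6*1 + 1 = 7.
  i=3: a_3=1, p_3 = 1*62 + 9 = 71, q_3 = 1*7 + 1 = 8.
  i=4: a_4=4, p_4 = 4*71 + 62 = 346, q_4 = 4*8 + 7 = 39.
q_4 = 39 > 19, so the last convergent with denominator <= 19 is p_3/q_3 = 71/8.
The closest fraction with denominator <= 19 is either p_3/q_3 or the intermediate fraction (k*p_3 + p_2)/(k*q_3 + q_2) with the largest k >= 1 whose denominator stays <= 19; these approach x as k grows, and every other convergent or intermediate fraction in range is farther away.
Largest k: floor((19 - q_2)/q_3) = floor((19 - 7)/8) = 1.
That gives (1*71 + 62)/(1*8 + 7) = 133/15.
Compare the errors: |x - 71/8| = |346*8 - 71*39|/(39*8) = 1/312, and |x - 133/15| = |346*15 - 133*39|/(39*15) = 3/585.
Cross-multiplying, 1*585 = 585 < 936 = 3*312, so 1/312 is smaller: the convergent 71/8 is closer to x than 133/15.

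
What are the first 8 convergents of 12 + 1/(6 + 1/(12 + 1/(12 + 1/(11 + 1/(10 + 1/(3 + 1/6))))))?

12/1, 73/6, 888/73, 10729/882, 118907/9775, 1199799/98632, 3718304/305671, 23509623/1932658

Using the convergent recurrence p_i = a_i*p_{i-1} + p_{i-2}, q_i = a_i*q_{i-1} + q_{i-2} with p_{-2}=0, p_{-1}=1, q_{-2}=1, q_{-1}=0:
  i=0: a_0=12, p_0 = 12*1 + 0 = 12, q_0 = 12*0 + 1 = 1.
  i=1: a_1=6, p_1 = 6*12 + 1 = 73, q_1 = 6*1 + 0 = 6.
  i=2: a_2=12, p_2 = 12*73 + 12 = 888, q_2 = 12*6 + 1 = 73.
  i=3: a_3=12, p_3 = 12*888 + 73 = 10729, q_3 = 12*73 + 6 = 882.
  i=4: a_4=11, p_4 = 11*10729 + 888 = 118907, q_4 = 11*882 + 73 = 9775.
  i=5: a_5=10, p_5 = 10*118907 + 10729 = 1199799, q_5 = 10*9775 + 882 = 98632.
  i=6: a_6=3, p_6 = 3*1199799 + 118907 = 3718304, q_6 = 3*98632 + 9775 = 305671.
  i=7: a_7=6, p_7 = 6*3718304 + 1199799 = 23509623, q_7 = 6*305671 + 98632 = 1932658.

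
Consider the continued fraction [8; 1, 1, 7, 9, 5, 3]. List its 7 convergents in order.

8/1, 9/1, 17/2, 128/15, 1169/137, 5973/700, 19088/2237

Using the convergent recurrence p_i = a_i*p_{i-1} + p_{i-2}, q_i = a_i*q_{i-1} + q_{i-2} with p_{-2}=0, p_{-1}=1, q_{-2}=1, q_{-1}=0:
  i=0: a_0=8, p_0 = 8*1 + 0 = 8, q_0 = 8*0 + 1 = 1.
  i=1: a_1=1, p_1 = 1*8 + 1 = 9, q_1 = 1*1 + 0 = 1.
  i=2: a_2=1, p_2 = 1*9 + 8 = 17, q_2 = 1*1 + 1 = 2.
  i=3: a_3=7, p_3 = 7*17 + 9 = 128, q_3 = 7*2 + 1 = 15.
  i=4: a_4=9, p_4 = 9*128 + 17 = 1169, q_4 = 9*15 + 2 = 137.
  i=5: a_5=5, p_5 = 5*1169 + 128 = 5973, q_5 = 5*137 + 15 = 700.
  i=6: a_6=3, p_6 = 3*5973 + 1169 = 19088, q_6 = 3*700 + 137 = 2237.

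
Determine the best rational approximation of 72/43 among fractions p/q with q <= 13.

Expand x = 72/43 as a continued fraction with the Euclidean algorithm:
  72 = 1*43 + 29, so a_0 = 1.
  43 = 1*29 + 14, so a_1 = 1.
  29 = 2*14 + 1, so a_2 = 2.
  14 = 14*1 + 0, so a_3 = 14.
so x = [1; 1, 2, 14].
Convergents (p_i = a_i*p_{i-1} + p_{i-2}, q_i = a_i*q_{i-1} + q_{i-2} with p_{-2}=0, p_{-1}=1, q_{-2}=1, q_{-1}=0), until the denominator exceeds 13:
  i=0: a_0=1, p_0 = 1*1 + 0 = 1, q_0 = 1*0 + 1 = 1.
  i=1: a_1=1, p_1 = 1*1 + 1 = 2, q_1 = 1*1 + 0 = 1.
  i=2: a_2=2, p_2 = 2*2 + 1 = 5, q_2 = 2*1 + 1 = 3.
  i=3: a_3=14, p_3 = 14*5 + 2 = 72, q_3 = 14*3 + 1 = 43.
q_3 = 43 > 13, so the last convergent with denominator <= 13 is p_2/q_2 = 5/3.
The closest fraction with denominator <= 13 is either p_2/q_2 or the intermediate fraction (k*p_2 + p_1)/(k*q_2 + q_1) with the largest k >= 1 whose denominator stays <= 13; these approach x as k grows, and every other convergent or intermediate fraction in range is farther away.
Largest k: floor((13 - q_1)/q_2) = floor((13 - 1)/3) = 4.
That gives (4*5 + 2)/(4*3 + 1) = 22/13.
Compare the errors: |x - 5/3| = |72*3 - 5*43|/(43*3) = 1/129, and |x - 22/13| = |72*13 - 22*43|/(43*13) = 10/559.
Cross-multiplying, 1*559 = 559 < 1290 = 10*129, so 1/129 is smaller: the convergent 5/3 is closer to x than 22/13.

5/3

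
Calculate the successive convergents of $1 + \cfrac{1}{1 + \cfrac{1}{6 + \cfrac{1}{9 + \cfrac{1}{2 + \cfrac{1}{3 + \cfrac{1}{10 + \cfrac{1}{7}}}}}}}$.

Using the convergent recurrence p_i = a_i*p_{i-1} + p_{i-2}, q_i = a_i*q_{i-1} + q_{i-2} with p_{-2}=0, p_{-1}=1, q_{-2}=1, q_{-1}=0:
  i=0: a_0=1, p_0 = 1*1 + 0 = 1, q_0 = 1*0 + 1 = 1.
  i=1: a_1=1, p_1 = 1*1 + 1 = 2, q_1 = 1*1 + 0 = 1.
  i=2: a_2=6, p_2 = 6*2 + 1 = 13, q_2 = 6*1 + 1 = 7.
  i=3: a_3=9, p_3 = 9*13 + 2 = 119, q_3 = 9*7 + 1 = 64.
  i=4: a_4=2, p_4 = 2*119 + 13 = 251, q_4 = 2*64 + 7 = 135.
  i=5: a_5=3, p_5 = 3*251 + 119 = 872, q_5 = 3*135 + 64 = 469.
  i=6: a_6=10, p_6 = 10*872 + 251 = 8971, q_6 = 10*469 + 135 = 4825.
  i=7: a_7=7, p_7 = 7*8971 + 872 = 63669, q_7 = 7*4825 + 469 = 34244.

1/1, 2/1, 13/7, 119/64, 251/135, 872/469, 8971/4825, 63669/34244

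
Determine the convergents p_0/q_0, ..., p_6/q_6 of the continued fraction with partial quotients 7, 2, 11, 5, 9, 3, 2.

Using the convergent recurrence p_i = a_i*p_{i-1} + p_{i-2}, q_i = a_i*q_{i-1} + q_{i-2} with p_{-2}=0, p_{-1}=1, q_{-2}=1, q_{-1}=0:
  i=0: a_0=7, p_0 = 7*1 + 0 = 7, q_0 = 7*0 + 1 = 1.
  i=1: a_1=2, p_1 = 2*7 + 1 = 15, q_1 = 2*1 + 0 = 2.
  i=2: a_2=11, p_2 = 11*15 + 7 = 172, q_2 = 11*2 + 1 = 23.
  i=3: a_3=5, p_3 = 5*172 + 15 = 875, q_3 = 5*23 + 2 = 117.
  i=4: a_4=9, p_4 = 9*875 + 172 = 8047, q_4 = 9*117 + 23 = 1076.
  i=5: a_5=3, p_5 = 3*8047 + 875 = 25016, q_5 = 3*1076 + 117 = 3345.
  i=6: a_6=2, p_6 = 2*25016 + 8047 = 58079, q_6 = 2*3345 + 1076 = 7766.

7/1, 15/2, 172/23, 875/117, 8047/1076, 25016/3345, 58079/7766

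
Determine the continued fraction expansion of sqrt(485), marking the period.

Write x_i = (sqrt(485) + m_i)/d_i with (m_0, d_0) = (0, 1). a_0 = floor(sqrt(485)) = 22, since 22^2 = 484 <= 485 < 529 = 23^2.
Iterate m_{i+1} = d_i*a_i - m_i, d_{i+1} = (485 - m_{i+1}^2)/d_i, a_{i+1} = floor((a_0 + m_{i+1})/d_{i+1}):
  m_1 = 1*22 - 0 = 22, d_1 = (485 - 22^2)/1 = 1/1 = 1, a_1 = floor((22 + 22)/1) = 44.
  m_2 = 1*44 - 22 = 22, d_2 = (485 - 22^2)/1 = 1/1 = 1: (m_2, d_2) = (m_1, d_1) = (22, 1), so from here the quotient a_1 repeats; the period length is 1.
Hence the expansion of sqrt(485) is a_0 = 22 followed by the repeating block 44 (period 1).

[22; (44)]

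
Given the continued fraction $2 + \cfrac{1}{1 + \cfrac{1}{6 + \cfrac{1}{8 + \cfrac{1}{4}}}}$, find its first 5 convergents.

2/1, 3/1, 20/7, 163/57, 672/235

Using the convergent recurrence p_i = a_i*p_{i-1} + p_{i-2}, q_i = a_i*q_{i-1} + q_{i-2} with p_{-2}=0, p_{-1}=1, q_{-2}=1, q_{-1}=0:
  i=0: a_0=2, p_0 = 2*1 + 0 = 2, q_0 = 2*0 + 1 = 1.
  i=1: a_1=1, p_1 = 1*2 + 1 = 3, q_1 = 1*1 + 0 = 1.
  i=2: a_2=6, p_2 = 6*3 + 2 = 20, q_2 = 6*1 + 1 = 7.
  i=3: a_3=8, p_3 = 8*20 + 3 = 163, q_3 = 8*7 + 1 = 57.
  i=4: a_4=4, p_4 = 4*163 + 20 = 672, q_4 = 4*57 + 7 = 235.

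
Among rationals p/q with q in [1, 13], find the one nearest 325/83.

Expand x = 325/83 as a continued fraction with the Euclidean algorithm:
  325 = 3*83 + 76, so a_0 = 3.
  83 = 1*76 + 7, so a_1 = 1.
  76 = 10*7 + 6, so a_2 = 10.
  7 = 1*6 + 1, so a_3 = 1.
  6 = 6*1 + 0, so a_4 = 6.
so x = [3; 1, 10, 1, 6].
Convergents (p_i = a_i*p_{i-1} + p_{i-2}, q_i = a_i*q_{i-1} + q_{i-2} with p_{-2}=0, p_{-1}=1, q_{-2}=1, q_{-1}=0), until the denominator exceeds 13:
  i=0: a_0=3, p_0 = 3*1 + 0 = 3, q_0 = 3*0 + 1 = 1.
  i=1: a_1=1, p_1 = 1*3 + 1 = 4, q_1 = 1*1 + 0 = 1.
  i=2: a_2=10, p_2 = 10*4 + 3 = 43, q_2 = 10*1 + 1 = 11.
  i=3: a_3=1, p_3 = 1*43 + 4 = 47, q_3 = 1*11 + 1 = 12.
  i=4: a_4=6, p_4 = 6*47 + 43 = 325, q_4 = 6*12 + 11 = 83.
q_4 = 83 > 13, so the last convergent with denominator <= 13 is p_3/q_3 = 47/12.
The closest fraction with denominator <= 13 is either p_3/q_3 or the intermediate fraction (k*p_3 + p_2)/(k*q_3 + q_2) with the largest k >= 1 whose denominator stays <= 13; these approach x as k grows, and every other convergent or intermediate fraction in range is farther away.
Largest k: floor((13 - q_2)/q_3) = floor((13 - 11)/12) = 0.
Since k = 0, no intermediate fraction beyond p_3/q_3 has denominator <= 13, so the convergent 47/12 is the closest (its error is |325*12 - 47*83|/(83*12) = 1/996).

47/12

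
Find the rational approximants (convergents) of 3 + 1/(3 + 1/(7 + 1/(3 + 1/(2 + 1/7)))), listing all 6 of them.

3/1, 10/3, 73/22, 229/69, 531/160, 3946/1189

Using the convergent recurrence p_i = a_i*p_{i-1} + p_{i-2}, q_i = a_i*q_{i-1} + q_{i-2} with p_{-2}=0, p_{-1}=1, q_{-2}=1, q_{-1}=0:
  i=0: a_0=3, p_0 = 3*1 + 0 = 3, q_0 = 3*0 + 1 = 1.
  i=1: a_1=3, p_1 = 3*3 + 1 = 10, q_1 = 3*1 + 0 = 3.
  i=2: a_2=7, p_2 = 7*10 + 3 = 73, q_2 = 7*3 + 1 = 22.
  i=3: a_3=3, p_3 = 3*73 + 10 = 229, q_3 = 3*22 + 3 = 69.
  i=4: a_4=2, p_4 = 2*229 + 73 = 531, q_4 = 2*69 + 22 = 160.
  i=5: a_5=7, p_5 = 7*531 + 229 = 3946, q_5 = 7*160 + 69 = 1189.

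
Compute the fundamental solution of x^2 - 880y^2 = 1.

(x, y) = (89, 3)

First expand sqrt(880) as a continued fraction. With x_i = (sqrt(880) + m_i)/d_i and (m_0, d_0) = (0, 1): a_0 = floor(sqrt(880)) = 29, since 29^2 = 841 <= 880 < 900 = 30^2.
Iterate m_{i+1} = d_i*a_i - m_i, d_{i+1} = (880 - m_{i+1}^2)/d_i, a_{i+1} = floor((a_0 + m_{i+1})/d_{i+1}):
  m_1 = 1*29 - 0 = 29, d_1 = (880 - 29^2)/1 = 39/1 = 39, a_1 = floor((29 + 29)/39) = 1.
  m_2 = 39*1 - 29 = 10, d_2 = (880 - 10^2)/39 = 780/39 = 20, a_2 = floor((29 + 10)/20) = 1.
  m_3 = 20*1 - 10 = 10, d_3 = (880 - 10^2)/20 = 780/20 = 39, a_3 = floor((29 + 10)/39) = 1.
  m_4 = 39*1 - 10 = 29, d_4 = (880 - 29^2)/39 = 39/39 = 1, a_4 = floor((29 + 29)/1) = 58.
  m_5 = 1*58 - 29 = 29, d_5 = (880 - 29^2)/1 = 39/1 = 39: (m_5, d_5) = (m_1, d_1) = (29, 39), so from here the quotients repeat a_1, ..., a_4; the period length is 4.
So sqrt(880) = [29; (1, 1, 1, 58)] with period length k = 4.
k is even, so the fundamental solution of x^2 - 880y^2 = 1 is (p_{k-1}, q_{k-1}) = (p_3, q_3); compute convergents through index 3.
Convergents (p_i = a_i*p_{i-1} + p_{i-2}, q_i = a_i*q_{i-1} + q_{i-2} with p_{-2}=0, p_{-1}=1, q_{-2}=1, q_{-1}=0):
  i=0: a_0=29, p_0 = 29*1 + 0 = 29, q_0 = 29*0 + 1 = 1.
  i=1: a_1=1, p_1 = 1*29 + 1 = 30, q_1 = 1*1 + 0 = 1.
  i=2: a_2=1, p_2 = 1*30 + 29 = 59, q_2 = 1*1 + 1 = 2.
  i=3: a_3=1, p_3 = 1*59 + 30 = 89, q_3 = 1*2 + 1 = 3.
Check: 89^2 - 880*3^2 = 7921 - 7920 = 1, so (x, y) = (89, 3) solves the equation, and by the theorem it is the least positive solution.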